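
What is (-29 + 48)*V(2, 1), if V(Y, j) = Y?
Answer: 38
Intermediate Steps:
(-29 + 48)*V(2, 1) = (-29 + 48)*2 = 19*2 = 38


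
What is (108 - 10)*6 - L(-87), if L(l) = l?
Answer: 675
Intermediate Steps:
(108 - 10)*6 - L(-87) = (108 - 10)*6 - 1*(-87) = 98*6 + 87 = 588 + 87 = 675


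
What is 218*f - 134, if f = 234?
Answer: 50878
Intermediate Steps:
218*f - 134 = 218*234 - 134 = 51012 - 134 = 50878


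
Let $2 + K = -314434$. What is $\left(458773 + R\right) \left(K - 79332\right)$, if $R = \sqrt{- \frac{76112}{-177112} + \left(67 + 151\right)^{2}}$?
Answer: $-180650126664 - \frac{1968840 \sqrt{5513231154}}{1703} \approx -1.8074 \cdot 10^{11}$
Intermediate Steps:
$K = -314436$ ($K = -2 - 314434 = -314436$)
$R = \frac{5 \sqrt{5513231154}}{1703}$ ($R = \sqrt{\left(-76112\right) \left(- \frac{1}{177112}\right) + 218^{2}} = \sqrt{\frac{9514}{22139} + 47524} = \sqrt{\frac{1052143350}{22139}} = \frac{5 \sqrt{5513231154}}{1703} \approx 218.0$)
$\left(458773 + R\right) \left(K - 79332\right) = \left(458773 + \frac{5 \sqrt{5513231154}}{1703}\right) \left(-314436 - 79332\right) = \left(458773 + \frac{5 \sqrt{5513231154}}{1703}\right) \left(-393768\right) = -180650126664 - \frac{1968840 \sqrt{5513231154}}{1703}$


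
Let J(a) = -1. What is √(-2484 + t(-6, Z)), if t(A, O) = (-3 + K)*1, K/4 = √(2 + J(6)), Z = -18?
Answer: I*√2483 ≈ 49.83*I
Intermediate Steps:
K = 4 (K = 4*√(2 - 1) = 4*√1 = 4*1 = 4)
t(A, O) = 1 (t(A, O) = (-3 + 4)*1 = 1*1 = 1)
√(-2484 + t(-6, Z)) = √(-2484 + 1) = √(-2483) = I*√2483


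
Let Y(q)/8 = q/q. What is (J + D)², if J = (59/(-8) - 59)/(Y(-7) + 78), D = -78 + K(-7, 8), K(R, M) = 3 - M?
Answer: 3321793225/473344 ≈ 7017.7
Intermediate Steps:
Y(q) = 8 (Y(q) = 8*(q/q) = 8*1 = 8)
D = -83 (D = -78 + (3 - 1*8) = -78 + (3 - 8) = -78 - 5 = -83)
J = -531/688 (J = (59/(-8) - 59)/(8 + 78) = (59*(-⅛) - 59)/86 = (-59/8 - 59)*(1/86) = -531/8*1/86 = -531/688 ≈ -0.77180)
(J + D)² = (-531/688 - 83)² = (-57635/688)² = 3321793225/473344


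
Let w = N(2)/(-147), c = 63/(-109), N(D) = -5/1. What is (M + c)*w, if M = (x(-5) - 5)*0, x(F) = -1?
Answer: -15/763 ≈ -0.019659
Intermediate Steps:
N(D) = -5 (N(D) = -5*1 = -5)
M = 0 (M = (-1 - 5)*0 = -6*0 = 0)
c = -63/109 (c = 63*(-1/109) = -63/109 ≈ -0.57798)
w = 5/147 (w = -5/(-147) = -5*(-1/147) = 5/147 ≈ 0.034014)
(M + c)*w = (0 - 63/109)*(5/147) = -63/109*5/147 = -15/763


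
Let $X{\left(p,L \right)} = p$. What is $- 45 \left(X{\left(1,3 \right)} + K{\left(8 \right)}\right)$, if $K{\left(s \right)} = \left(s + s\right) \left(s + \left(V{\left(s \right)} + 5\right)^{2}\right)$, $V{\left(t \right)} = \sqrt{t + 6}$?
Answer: $-33885 - 7200 \sqrt{14} \approx -60825.0$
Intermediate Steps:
$V{\left(t \right)} = \sqrt{6 + t}$
$K{\left(s \right)} = 2 s \left(s + \left(5 + \sqrt{6 + s}\right)^{2}\right)$ ($K{\left(s \right)} = \left(s + s\right) \left(s + \left(\sqrt{6 + s} + 5\right)^{2}\right) = 2 s \left(s + \left(5 + \sqrt{6 + s}\right)^{2}\right)$)
$- 45 \left(X{\left(1,3 \right)} + K{\left(8 \right)}\right) = - 45 \left(1 + 2 \cdot 8 \left(8 + \left(5 + \sqrt{6 + 8}\right)^{2}\right)\right) = - 45 \left(1 + 2 \cdot 8 \left(8 + \left(5 + \sqrt{14}\right)^{2}\right)\right) = - 45 \left(1 + \left(128 + 16 \left(5 + \sqrt{14}\right)^{2}\right)\right) = - 45 \left(129 + 16 \left(5 + \sqrt{14}\right)^{2}\right) = -5805 - 720 \left(5 + \sqrt{14}\right)^{2}$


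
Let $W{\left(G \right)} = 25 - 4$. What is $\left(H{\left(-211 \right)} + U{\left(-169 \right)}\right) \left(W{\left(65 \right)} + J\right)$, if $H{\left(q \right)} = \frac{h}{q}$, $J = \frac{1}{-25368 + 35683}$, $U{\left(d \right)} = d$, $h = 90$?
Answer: $- \frac{7743805384}{2176465} \approx -3558.0$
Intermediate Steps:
$W{\left(G \right)} = 21$ ($W{\left(G \right)} = 25 - 4 = 21$)
$J = \frac{1}{10315} \approx 9.6946 \cdot 10^{-5}$
$H{\left(q \right)} = \frac{90}{q}$
$\left(H{\left(-211 \right)} + U{\left(-169 \right)}\right) \left(W{\left(65 \right)} + J\right) = \left(\frac{90}{-211} - 169\right) \left(21 + \frac{1}{10315}\right) = \left(90 \left(- \frac{1}{211}\right) - 169\right) \frac{216616}{10315} = \left(- \frac{90}{211} - 169\right) \frac{216616}{10315} = \left(- \frac{35749}{211}\right) \frac{216616}{10315} = - \frac{7743805384}{2176465}$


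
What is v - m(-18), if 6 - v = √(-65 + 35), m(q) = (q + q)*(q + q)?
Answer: -1290 - I*√30 ≈ -1290.0 - 5.4772*I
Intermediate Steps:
m(q) = 4*q² (m(q) = (2*q)*(2*q) = 4*q²)
v = 6 - I*√30 (v = 6 - √(-65 + 35) = 6 - √(-30) = 6 - I*√30 ≈ 6.0 - 5.4772*I)
v - m(-18) = (6 - I*√30) - 4*(-18)² = (6 - I*√30) - 4*324 = (6 - I*√30) - 1*1296 = (6 - I*√30) - 1296 = -1290 - I*√30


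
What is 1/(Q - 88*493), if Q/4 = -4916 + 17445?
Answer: 1/6732 ≈ 0.00014854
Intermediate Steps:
Q = 50116 (Q = 4*(-4916 + 17445) = 4*12529 = 50116)
1/(Q - 88*493) = 1/(50116 - 88*493) = 1/(50116 - 43384) = 1/6732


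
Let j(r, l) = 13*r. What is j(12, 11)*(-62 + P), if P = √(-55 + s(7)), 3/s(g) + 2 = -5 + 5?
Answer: -9672 + 78*I*√226 ≈ -9672.0 + 1172.6*I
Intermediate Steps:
s(g) = -3/2 (s(g) = 3/(-2 + (-5 + 5)) = 3/(-2 + 0) = 3/(-2) = 3*(-½) = -3/2)
P = I*√226/2 (P = √(-55 - 3/2) = √(-113/2) = I*√226/2 ≈ 7.5166*I)
j(12, 11)*(-62 + P) = (13*12)*(-62 + I*√226/2) = 156*(-62 + I*√226/2) = -9672 + 78*I*√226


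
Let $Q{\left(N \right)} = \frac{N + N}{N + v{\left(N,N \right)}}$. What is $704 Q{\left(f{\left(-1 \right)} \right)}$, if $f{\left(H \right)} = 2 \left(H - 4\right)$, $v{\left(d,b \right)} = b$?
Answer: $704$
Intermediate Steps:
$f{\left(H \right)} = -8 + 2 H$ ($f{\left(H \right)} = 2 \left(-4 + H\right) = -8 + 2 H$)
$Q{\left(N \right)} = 1$ ($Q{\left(N \right)} = \frac{N + N}{N + N} = \frac{2 N}{2 N} = 2 N \frac{1}{2 N} = 1$)
$704 Q{\left(f{\left(-1 \right)} \right)} = 704 \cdot 1 = 704$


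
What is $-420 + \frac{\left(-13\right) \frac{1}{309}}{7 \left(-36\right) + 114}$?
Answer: $- \frac{17909627}{42642} \approx -420.0$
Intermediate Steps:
$-420 + \frac{\left(-13\right) \frac{1}{309}}{7 \left(-36\right) + 114} = -420 + \frac{\left(-13\right) \frac{1}{309}}{-252 + 114} = -420 - \frac{13}{309 \left(-138\right)} = -420 - - \frac{13}{42642} = -420 + \frac{13}{42642} = - \frac{17909627}{42642}$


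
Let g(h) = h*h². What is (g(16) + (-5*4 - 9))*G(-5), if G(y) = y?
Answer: -20335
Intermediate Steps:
g(h) = h³
(g(16) + (-5*4 - 9))*G(-5) = (16³ + (-5*4 - 9))*(-5) = (4096 + (-20 - 9))*(-5) = (4096 - 29)*(-5) = 4067*(-5) = -20335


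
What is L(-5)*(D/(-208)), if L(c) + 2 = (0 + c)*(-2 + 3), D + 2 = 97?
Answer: 665/208 ≈ 3.1971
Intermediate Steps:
D = 95 (D = -2 + 97 = 95)
L(c) = -2 + c (L(c) = -2 + (0 + c)*(-2 + 3) = -2 + c*1 = -2 + c)
L(-5)*(D/(-208)) = (-2 - 5)*(95/(-208)) = -665*(-1)/208 = -7*(-95/208) = 665/208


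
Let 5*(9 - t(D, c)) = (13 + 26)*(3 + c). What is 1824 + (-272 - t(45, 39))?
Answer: 9353/5 ≈ 1870.6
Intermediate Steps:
t(D, c) = -72/5 - 39*c/5 (t(D, c) = 9 - (13 + 26)*(3 + c)/5 = 9 - 39*(3 + c)/5 = 9 - (117 + 39*c)/5 = 9 + (-117/5 - 39*c/5) = -72/5 - 39*c/5)
1824 + (-272 - t(45, 39)) = 1824 + (-272 - (-72/5 - 39/5*39)) = 1824 + (-272 - (-72/5 - 1521/5)) = 1824 + (-272 - 1*(-1593/5)) = 1824 + (-272 + 1593/5) = 1824 + 233/5 = 9353/5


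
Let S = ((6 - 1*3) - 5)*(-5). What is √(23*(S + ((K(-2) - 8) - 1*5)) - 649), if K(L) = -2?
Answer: 2*I*√191 ≈ 27.641*I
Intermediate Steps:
S = 10 (S = ((6 - 3) - 5)*(-5) = (3 - 5)*(-5) = -2*(-5) = 10)
√(23*(S + ((K(-2) - 8) - 1*5)) - 649) = √(23*(10 + ((-2 - 8) - 1*5)) - 649) = √(23*(10 + (-10 - 5)) - 649) = √(23*(10 - 15) - 649) = √(23*(-5) - 649) = √(-115 - 649) = √(-764) = 2*I*√191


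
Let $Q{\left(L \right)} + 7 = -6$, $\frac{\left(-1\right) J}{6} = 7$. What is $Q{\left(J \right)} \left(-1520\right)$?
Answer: $19760$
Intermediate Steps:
$J = -42$ ($J = \left(-6\right) 7 = -42$)
$Q{\left(L \right)} = -13$ ($Q{\left(L \right)} = -7 - 6 = -13$)
$Q{\left(J \right)} \left(-1520\right) = \left(-13\right) \left(-1520\right) = 19760$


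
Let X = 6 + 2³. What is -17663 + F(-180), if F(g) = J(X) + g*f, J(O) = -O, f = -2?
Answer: -17317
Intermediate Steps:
X = 14 (X = 6 + 8 = 14)
F(g) = -14 - 2*g (F(g) = -1*14 + g*(-2) = -14 - 2*g)
-17663 + F(-180) = -17663 + (-14 - 2*(-180)) = -17663 + (-14 + 360) = -17663 + 346 = -17317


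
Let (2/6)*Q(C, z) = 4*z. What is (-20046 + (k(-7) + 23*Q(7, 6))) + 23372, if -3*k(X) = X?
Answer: 14953/3 ≈ 4984.3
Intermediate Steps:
Q(C, z) = 12*z (Q(C, z) = 3*(4*z) = 12*z)
k(X) = -X/3
(-20046 + (k(-7) + 23*Q(7, 6))) + 23372 = (-20046 + (-⅓*(-7) + 23*(12*6))) + 23372 = (-20046 + (7/3 + 23*72)) + 23372 = (-20046 + (7/3 + 1656)) + 23372 = (-20046 + 4975/3) + 23372 = -55163/3 + 23372 = 14953/3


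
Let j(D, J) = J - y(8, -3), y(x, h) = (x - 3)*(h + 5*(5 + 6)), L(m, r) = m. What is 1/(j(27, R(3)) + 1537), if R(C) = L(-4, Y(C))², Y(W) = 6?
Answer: 1/1293 ≈ 0.00077340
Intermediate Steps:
y(x, h) = (-3 + x)*(55 + h) (y(x, h) = (-3 + x)*(h + 5*11) = (-3 + x)*(h + 55) = (-3 + x)*(55 + h))
R(C) = 16 (R(C) = (-4)² = 16)
j(D, J) = -260 + J (j(D, J) = J - (-165 - 3*(-3) + 55*8 - 3*8) = J - (-165 + 9 + 440 - 24) = J - 1*260 = J - 260 = -260 + J)
1/(j(27, R(3)) + 1537) = 1/((-260 + 16) + 1537) = 1/(-244 + 1537) = 1/1293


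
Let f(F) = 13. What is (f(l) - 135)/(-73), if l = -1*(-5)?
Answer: 122/73 ≈ 1.6712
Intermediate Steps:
l = 5
(f(l) - 135)/(-73) = (13 - 135)/(-73) = -1/73*(-122) = 122/73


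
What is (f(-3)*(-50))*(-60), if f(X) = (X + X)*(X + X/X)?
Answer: 36000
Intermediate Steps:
f(X) = 2*X*(1 + X) (f(X) = (2*X)*(X + 1) = (2*X)*(1 + X) = 2*X*(1 + X))
(f(-3)*(-50))*(-60) = ((2*(-3)*(1 - 3))*(-50))*(-60) = ((2*(-3)*(-2))*(-50))*(-60) = (12*(-50))*(-60) = -600*(-60) = 36000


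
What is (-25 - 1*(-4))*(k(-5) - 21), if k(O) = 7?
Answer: 294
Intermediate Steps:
(-25 - 1*(-4))*(k(-5) - 21) = (-25 - 1*(-4))*(7 - 21) = (-25 + 4)*(-14) = -21*(-14) = 294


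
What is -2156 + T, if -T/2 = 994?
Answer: -4144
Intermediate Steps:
T = -1988 (T = -2*994 = -1988)
-2156 + T = -2156 - 1988 = -4144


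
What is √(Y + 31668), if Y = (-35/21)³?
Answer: √2564733/9 ≈ 177.94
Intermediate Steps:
Y = -125/27 (Y = (-35*1/21)³ = (-5/3)³ = -125/27 ≈ -4.6296)
√(Y + 31668) = √(-125/27 + 31668) = √(854911/27) = √2564733/9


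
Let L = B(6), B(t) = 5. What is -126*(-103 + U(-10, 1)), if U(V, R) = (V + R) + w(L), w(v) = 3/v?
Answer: 70182/5 ≈ 14036.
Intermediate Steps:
L = 5
U(V, R) = ⅗ + R + V (U(V, R) = (V + R) + 3/5 = (R + V) + 3*(⅕) = (R + V) + ⅗ = ⅗ + R + V)
-126*(-103 + U(-10, 1)) = -126*(-103 + (⅗ + 1 - 10)) = -126*(-103 - 42/5) = -126*(-557/5) = 70182/5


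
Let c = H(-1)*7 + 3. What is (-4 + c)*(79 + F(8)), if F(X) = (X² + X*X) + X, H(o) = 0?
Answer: -215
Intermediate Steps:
F(X) = X + 2*X² (F(X) = (X² + X²) + X = 2*X² + X = X + 2*X²)
c = 3 (c = 0*7 + 3 = 0 + 3 = 3)
(-4 + c)*(79 + F(8)) = (-4 + 3)*(79 + 8*(1 + 2*8)) = -(79 + 8*(1 + 16)) = -(79 + 8*17) = -(79 + 136) = -1*215 = -215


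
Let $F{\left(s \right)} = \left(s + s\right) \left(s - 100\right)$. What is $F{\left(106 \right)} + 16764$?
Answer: $18036$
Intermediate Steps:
$F{\left(s \right)} = 2 s \left(-100 + s\right)$
$F{\left(106 \right)} + 16764 = 2 \cdot 106 \left(-100 + 106\right) + 16764 = 2 \cdot 106 \cdot 6 + 16764 = 1272 + 16764 = 18036$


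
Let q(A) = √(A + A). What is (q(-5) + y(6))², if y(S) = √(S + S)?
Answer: 2 + 4*I*√30 ≈ 2.0 + 21.909*I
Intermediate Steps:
y(S) = √2*√S (y(S) = √(2*S) = √2*√S)
q(A) = √2*√A (q(A) = √(2*A) = √2*√A)
(q(-5) + y(6))² = (√2*√(-5) + √2*√6)² = (√2*(I*√5) + 2*√3)² = (I*√10 + 2*√3)² = (2*√3 + I*√10)²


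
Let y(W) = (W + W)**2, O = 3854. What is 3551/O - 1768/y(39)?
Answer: 284431/450918 ≈ 0.63078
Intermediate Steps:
y(W) = 4*W**2 (y(W) = (2*W)**2 = 4*W**2)
3551/O - 1768/y(39) = 3551/3854 - 1768/(4*39**2) = 3551*(1/3854) - 1768/(4*1521) = 3551/3854 - 1768/6084 = 3551/3854 - 1768*1/6084 = 3551/3854 - 34/117 = 284431/450918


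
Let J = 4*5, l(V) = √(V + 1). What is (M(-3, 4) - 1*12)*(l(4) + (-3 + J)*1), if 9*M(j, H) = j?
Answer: -629/3 - 37*√5/3 ≈ -237.24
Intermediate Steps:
M(j, H) = j/9
l(V) = √(1 + V)
J = 20
(M(-3, 4) - 1*12)*(l(4) + (-3 + J)*1) = ((⅑)*(-3) - 1*12)*(√(1 + 4) + (-3 + 20)*1) = (-⅓ - 12)*(√5 + 17*1) = -37*(√5 + 17)/3 = -37*(17 + √5)/3 = -629/3 - 37*√5/3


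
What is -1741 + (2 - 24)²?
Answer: -1257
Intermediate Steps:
-1741 + (2 - 24)² = -1741 + (-22)² = -1741 + 484 = -1257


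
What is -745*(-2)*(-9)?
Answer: -13410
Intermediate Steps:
-745*(-2)*(-9) = -149*(-10)*(-9) = 1490*(-9) = -13410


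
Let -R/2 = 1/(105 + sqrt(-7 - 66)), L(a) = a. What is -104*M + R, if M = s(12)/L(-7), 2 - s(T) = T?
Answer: -5771695/38843 + I*sqrt(73)/5549 ≈ -148.59 + 0.0015397*I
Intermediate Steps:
s(T) = 2 - T
R = -2/(105 + I*sqrt(73)) (R = -2/(105 + sqrt(-7 - 66)) = -2/(105 + sqrt(-73)) = -2/(105 + I*sqrt(73)) ≈ -0.018922 + 0.0015397*I)
M = 10/7 (M = (2 - 1*12)/(-7) = (2 - 12)*(-1/7) = -10*(-1/7) = 10/7 ≈ 1.4286)
-104*M + R = -104*10/7 + (-105/5549 + I*sqrt(73)/5549) = -1040/7 + (-105/5549 + I*sqrt(73)/5549) = -5771695/38843 + I*sqrt(73)/5549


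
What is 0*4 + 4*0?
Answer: 0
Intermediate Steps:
0*4 + 4*0 = 0 + 0 = 0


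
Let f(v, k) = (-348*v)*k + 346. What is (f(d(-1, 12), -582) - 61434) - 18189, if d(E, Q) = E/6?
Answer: -113033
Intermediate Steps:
d(E, Q) = E/6 (d(E, Q) = E*(⅙) = E/6)
f(v, k) = 346 - 348*k*v (f(v, k) = -348*k*v + 346 = 346 - 348*k*v)
(f(d(-1, 12), -582) - 61434) - 18189 = ((346 - 348*(-582)*(⅙)*(-1)) - 61434) - 18189 = ((346 - 348*(-582)*(-⅙)) - 61434) - 18189 = ((346 - 33756) - 61434) - 18189 = (-33410 - 61434) - 18189 = -94844 - 18189 = -113033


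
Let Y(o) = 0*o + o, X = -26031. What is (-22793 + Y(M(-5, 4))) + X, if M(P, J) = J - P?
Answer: -48815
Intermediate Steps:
Y(o) = o (Y(o) = 0 + o = o)
(-22793 + Y(M(-5, 4))) + X = (-22793 + (4 - 1*(-5))) - 26031 = (-22793 + (4 + 5)) - 26031 = (-22793 + 9) - 26031 = -22784 - 26031 = -48815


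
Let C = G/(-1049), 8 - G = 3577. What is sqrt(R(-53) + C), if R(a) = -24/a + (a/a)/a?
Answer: 2*sqrt(2964487637)/55597 ≈ 1.9586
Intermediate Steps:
G = -3569 (G = 8 - 1*3577 = 8 - 3577 = -3569)
C = 3569/1049 (C = -3569/(-1049) = -3569*(-1/1049) = 3569/1049 ≈ 3.4023)
R(a) = -23/a (R(a) = -24/a + 1/a = -23/a)
sqrt(R(-53) + C) = sqrt(-23/(-53) + 3569/1049) = sqrt(-23*(-1/53) + 3569/1049) = sqrt(23/53 + 3569/1049) = sqrt(213284/55597) = 2*sqrt(2964487637)/55597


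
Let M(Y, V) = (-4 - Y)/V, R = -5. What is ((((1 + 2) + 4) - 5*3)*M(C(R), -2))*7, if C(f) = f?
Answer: 28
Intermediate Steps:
M(Y, V) = (-4 - Y)/V
((((1 + 2) + 4) - 5*3)*M(C(R), -2))*7 = ((((1 + 2) + 4) - 5*3)*((-4 - 1*(-5))/(-2)))*7 = (((3 + 4) - 15)*(-(-4 + 5)/2))*7 = ((7 - 15)*(-½*1))*7 = -8*(-½)*7 = 4*7 = 28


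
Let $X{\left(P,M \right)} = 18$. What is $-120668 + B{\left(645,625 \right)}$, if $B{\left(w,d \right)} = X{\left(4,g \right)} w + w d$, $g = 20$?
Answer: $294067$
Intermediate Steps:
$B{\left(w,d \right)} = 18 w + d w$ ($B{\left(w,d \right)} = 18 w + w d = 18 w + d w$)
$-120668 + B{\left(645,625 \right)} = -120668 + 645 \left(18 + 625\right) = -120668 + 645 \cdot 643 = -120668 + 414735 = 294067$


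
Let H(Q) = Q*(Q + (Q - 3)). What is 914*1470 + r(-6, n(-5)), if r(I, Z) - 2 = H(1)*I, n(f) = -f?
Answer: 1343588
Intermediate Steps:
H(Q) = Q*(-3 + 2*Q) (H(Q) = Q*(Q + (-3 + Q)) = Q*(-3 + 2*Q))
r(I, Z) = 2 - I (r(I, Z) = 2 + (1*(-3 + 2*1))*I = 2 + (1*(-3 + 2))*I = 2 + (1*(-1))*I = 2 - I)
914*1470 + r(-6, n(-5)) = 914*1470 + (2 - 1*(-6)) = 1343580 + (2 + 6) = 1343580 + 8 = 1343588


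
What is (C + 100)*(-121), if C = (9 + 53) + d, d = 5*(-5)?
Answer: -16577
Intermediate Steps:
d = -25
C = 37 (C = (9 + 53) - 25 = 62 - 25 = 37)
(C + 100)*(-121) = (37 + 100)*(-121) = 137*(-121) = -16577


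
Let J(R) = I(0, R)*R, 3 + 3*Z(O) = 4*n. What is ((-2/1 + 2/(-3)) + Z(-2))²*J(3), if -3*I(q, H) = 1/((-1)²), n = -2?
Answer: -361/9 ≈ -40.111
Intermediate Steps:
I(q, H) = -⅓ (I(q, H) = -1/(3*((-1)²)) = -⅓/1 = -⅓*1 = -⅓)
Z(O) = -11/3 (Z(O) = -1 + (4*(-2))/3 = -1 + (⅓)*(-8) = -1 - 8/3 = -11/3)
J(R) = -R/3
((-2/1 + 2/(-3)) + Z(-2))²*J(3) = ((-2/1 + 2/(-3)) - 11/3)²*(-⅓*3) = ((-2*1 + 2*(-⅓)) - 11/3)²*(-1) = ((-2 - ⅔) - 11/3)²*(-1) = (-8/3 - 11/3)²*(-1) = (-19/3)²*(-1) = (361/9)*(-1) = -361/9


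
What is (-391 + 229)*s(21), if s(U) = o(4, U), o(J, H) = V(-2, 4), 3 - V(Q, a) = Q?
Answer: -810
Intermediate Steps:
V(Q, a) = 3 - Q
o(J, H) = 5 (o(J, H) = 3 - 1*(-2) = 3 + 2 = 5)
s(U) = 5
(-391 + 229)*s(21) = (-391 + 229)*5 = -162*5 = -810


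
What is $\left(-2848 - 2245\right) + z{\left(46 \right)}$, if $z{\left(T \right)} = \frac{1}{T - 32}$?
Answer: $- \frac{71301}{14} \approx -5092.9$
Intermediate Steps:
$z{\left(T \right)} = \frac{1}{-32 + T}$
$\left(-2848 - 2245\right) + z{\left(46 \right)} = \left(-2848 - 2245\right) + \frac{1}{-32 + 46} = -5093 + \frac{1}{14} = - \frac{71301}{14}$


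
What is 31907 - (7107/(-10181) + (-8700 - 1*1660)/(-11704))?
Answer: 67892241781/2127829 ≈ 31907.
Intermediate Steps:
31907 - (7107/(-10181) + (-8700 - 1*1660)/(-11704)) = 31907 - (7107*(-1/10181) + (-8700 - 1660)*(-1/11704)) = 31907 - (-7107/10181 - 10360*(-1/11704)) = 31907 - (-7107/10181 + 185/209) = 31907 - 1*398122/2127829 = 31907 - 398122/2127829 = 67892241781/2127829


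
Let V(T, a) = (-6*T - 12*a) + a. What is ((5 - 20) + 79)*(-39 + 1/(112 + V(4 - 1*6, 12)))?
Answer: -2504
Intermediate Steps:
V(T, a) = -11*a - 6*T (V(T, a) = (-12*a - 6*T) + a = -11*a - 6*T)
((5 - 20) + 79)*(-39 + 1/(112 + V(4 - 1*6, 12))) = ((5 - 20) + 79)*(-39 + 1/(112 + (-11*12 - 6*(4 - 1*6)))) = (-15 + 79)*(-39 + 1/(112 + (-132 - 6*(4 - 6)))) = 64*(-39 + 1/(112 + (-132 - 6*(-2)))) = 64*(-39 + 1/(112 + (-132 + 12))) = 64*(-39 + 1/(112 - 120)) = 64*(-39 + 1/(-8)) = 64*(-39 - ⅛) = 64*(-313/8) = -2504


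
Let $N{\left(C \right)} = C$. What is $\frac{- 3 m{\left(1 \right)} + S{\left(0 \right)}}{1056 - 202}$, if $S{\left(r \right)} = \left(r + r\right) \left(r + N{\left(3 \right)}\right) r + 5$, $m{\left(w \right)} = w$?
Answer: $\frac{1}{427} \approx 0.0023419$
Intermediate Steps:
$S{\left(r \right)} = 5 + 2 r^{2} \left(3 + r\right)$ ($S{\left(r \right)} = \left(r + r\right) \left(r + 3\right) r + 5 = 2 r \left(3 + r\right) r + 5 = 2 r^{2} \left(3 + r\right) + 5 = 5 + 2 r^{2} \left(3 + r\right)$)
$\frac{- 3 m{\left(1 \right)} + S{\left(0 \right)}}{1056 - 202} = \frac{\left(-3\right) 1 + \left(5 + 2 \cdot 0^{3} + 6 \cdot 0^{2}\right)}{1056 - 202} = \frac{-3 + \left(5 + 2 \cdot 0 + 6 \cdot 0\right)}{854} = \left(-3 + \left(5 + 0 + 0\right)\right) \frac{1}{854} = \left(-3 + 5\right) \frac{1}{854} = 2 \cdot \frac{1}{854} = \frac{1}{427}$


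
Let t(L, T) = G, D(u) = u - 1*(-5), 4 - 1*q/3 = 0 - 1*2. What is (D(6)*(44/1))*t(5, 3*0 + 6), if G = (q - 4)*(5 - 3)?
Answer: 13552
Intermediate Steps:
q = 18 (q = 12 - 3*(0 - 1*2) = 12 - 3*(0 - 2) = 12 - 3*(-2) = 12 + 6 = 18)
G = 28 (G = (18 - 4)*(5 - 3) = 14*2 = 28)
D(u) = 5 + u (D(u) = u + 5 = 5 + u)
t(L, T) = 28
(D(6)*(44/1))*t(5, 3*0 + 6) = ((5 + 6)*(44/1))*28 = (11*(44*1))*28 = (11*44)*28 = 484*28 = 13552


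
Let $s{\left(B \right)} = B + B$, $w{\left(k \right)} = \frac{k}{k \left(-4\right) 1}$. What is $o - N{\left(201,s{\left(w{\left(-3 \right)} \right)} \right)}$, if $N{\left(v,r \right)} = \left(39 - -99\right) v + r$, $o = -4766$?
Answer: $- \frac{65007}{2} \approx -32504.0$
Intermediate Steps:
$w{\left(k \right)} = - \frac{1}{4}$ ($w{\left(k \right)} = \frac{k}{- 4 k 1} = \frac{k}{\left(-4\right) k} = k \left(- \frac{1}{4 k}\right) = - \frac{1}{4}$)
$s{\left(B \right)} = 2 B$
$N{\left(v,r \right)} = r + 138 v$ ($N{\left(v,r \right)} = \left(39 + 99\right) v + r = 138 v + r = r + 138 v$)
$o - N{\left(201,s{\left(w{\left(-3 \right)} \right)} \right)} = -4766 - \left(2 \left(- \frac{1}{4}\right) + 138 \cdot 201\right) = -4766 - \left(- \frac{1}{2} + 27738\right) = -4766 - \frac{55475}{2} = - \frac{65007}{2}$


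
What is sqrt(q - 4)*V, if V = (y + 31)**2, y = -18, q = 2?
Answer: 169*I*sqrt(2) ≈ 239.0*I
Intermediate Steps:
V = 169 (V = (-18 + 31)**2 = 13**2 = 169)
sqrt(q - 4)*V = sqrt(2 - 4)*169 = sqrt(-2)*169 = (I*sqrt(2))*169 = 169*I*sqrt(2)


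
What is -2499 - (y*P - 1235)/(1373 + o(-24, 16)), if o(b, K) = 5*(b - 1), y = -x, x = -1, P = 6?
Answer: -3117523/1248 ≈ -2498.0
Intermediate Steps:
y = 1 (y = -1*(-1) = 1)
o(b, K) = -5 + 5*b (o(b, K) = 5*(-1 + b) = -5 + 5*b)
-2499 - (y*P - 1235)/(1373 + o(-24, 16)) = -2499 - (1*6 - 1235)/(1373 + (-5 + 5*(-24))) = -2499 - (6 - 1235)/(1373 + (-5 - 120)) = -2499 - (-1229)/(1373 - 125) = -2499 - (-1229)/1248 = -2499 - 1*(-1229/1248) = -2499 + 1229/1248 = -3117523/1248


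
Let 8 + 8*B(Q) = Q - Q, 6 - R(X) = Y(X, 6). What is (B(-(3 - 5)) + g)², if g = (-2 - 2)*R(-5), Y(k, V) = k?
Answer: 2025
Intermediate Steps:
R(X) = 6 - X
g = -44 (g = (-2 - 2)*(6 - 1*(-5)) = -4*(6 + 5) = -4*11 = -44)
B(Q) = -1 (B(Q) = -1 + (Q - Q)/8 = -1 + (⅛)*0 = -1 + 0 = -1)
(B(-(3 - 5)) + g)² = (-1 - 44)² = (-45)² = 2025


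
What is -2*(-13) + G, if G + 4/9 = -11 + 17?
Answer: 284/9 ≈ 31.556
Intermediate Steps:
G = 50/9 (G = -4/9 + (-11 + 17) = -4/9 + 6 = 50/9 ≈ 5.5556)
-2*(-13) + G = -2*(-13) + 50/9 = 26 + 50/9 = 284/9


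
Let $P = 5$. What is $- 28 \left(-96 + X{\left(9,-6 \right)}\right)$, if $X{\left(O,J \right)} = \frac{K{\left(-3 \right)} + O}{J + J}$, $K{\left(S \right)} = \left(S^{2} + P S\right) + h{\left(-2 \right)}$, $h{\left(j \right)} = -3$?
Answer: $2688$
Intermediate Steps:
$K{\left(S \right)} = -3 + S^{2} + 5 S$ ($K{\left(S \right)} = \left(S^{2} + 5 S\right) - 3 = -3 + S^{2} + 5 S$)
$X{\left(O,J \right)} = \frac{-9 + O}{2 J}$ ($X{\left(O,J \right)} = \frac{\left(-3 + \left(-3\right)^{2} + 5 \left(-3\right)\right) + O}{J + J} = \frac{\left(-3 + 9 - 15\right) + O}{2 J} = \left(-9 + O\right) \frac{1}{2 J} = \frac{-9 + O}{2 J}$)
$- 28 \left(-96 + X{\left(9,-6 \right)}\right) = - 28 \left(-96 + \frac{-9 + 9}{2 \left(-6\right)}\right) = - 28 \left(-96 + \frac{1}{2} \left(- \frac{1}{6}\right) 0\right) = - 28 \left(-96 + 0\right) = \left(-28\right) \left(-96\right) = 2688$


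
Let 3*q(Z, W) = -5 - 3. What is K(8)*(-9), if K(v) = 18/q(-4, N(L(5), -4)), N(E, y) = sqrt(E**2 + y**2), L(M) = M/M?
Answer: 243/4 ≈ 60.750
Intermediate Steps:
L(M) = 1
q(Z, W) = -8/3 (q(Z, W) = (-5 - 3)/3 = (1/3)*(-8) = -8/3)
K(v) = -27/4 (K(v) = 18/(-8/3) = 18*(-3/8) = -27/4)
K(8)*(-9) = -27/4*(-9) = 243/4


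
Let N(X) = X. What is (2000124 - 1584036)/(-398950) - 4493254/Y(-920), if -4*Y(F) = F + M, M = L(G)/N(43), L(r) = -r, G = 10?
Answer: -15417042906488/789322575 ≈ -19532.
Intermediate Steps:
M = -10/43 (M = -1*10/43 = -10*1/43 = -10/43 ≈ -0.23256)
Y(F) = 5/86 - F/4 (Y(F) = -(F - 10/43)/4 = -(-10/43 + F)/4 = 5/86 - F/4)
(2000124 - 1584036)/(-398950) - 4493254/Y(-920) = (2000124 - 1584036)/(-398950) - 4493254/(5/86 - ¼*(-920)) = 416088*(-1/398950) - 4493254/(5/86 + 230) = -208044/199475 - 4493254/19785/86 = -208044/199475 - 4493254*86/19785 = -208044/199475 - 386419844/19785 = -15417042906488/789322575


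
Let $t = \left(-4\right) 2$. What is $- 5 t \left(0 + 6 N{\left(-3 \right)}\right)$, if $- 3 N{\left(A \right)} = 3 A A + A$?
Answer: $-1920$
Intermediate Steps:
$N{\left(A \right)} = - A^{2} - \frac{A}{3}$ ($N{\left(A \right)} = - \frac{3 A A + A}{3} = - \frac{3 A^{2} + A}{3} = - \frac{A + 3 A^{2}}{3} = - A^{2} - \frac{A}{3}$)
$t = -8$
$- 5 t \left(0 + 6 N{\left(-3 \right)}\right) = \left(-5\right) \left(-8\right) \left(0 + 6 \left(\left(-1\right) \left(-3\right) \left(\frac{1}{3} - 3\right)\right)\right) = 40 \left(0 + 6 \left(\left(-1\right) \left(-3\right) \left(- \frac{8}{3}\right)\right)\right) = 40 \left(0 + 6 \left(-8\right)\right) = 40 \left(0 - 48\right) = 40 \left(-48\right) = -1920$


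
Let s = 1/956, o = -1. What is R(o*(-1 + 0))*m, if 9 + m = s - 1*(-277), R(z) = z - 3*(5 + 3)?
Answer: -5892807/956 ≈ -6164.0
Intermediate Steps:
s = 1/956 ≈ 0.0010460
R(z) = -24 + z (R(z) = z - 3*8 = z - 24 = -24 + z)
m = 256209/956 (m = -9 + (1/956 - 1*(-277)) = -9 + (1/956 + 277) = -9 + 264813/956 = 256209/956 ≈ 268.00)
R(o*(-1 + 0))*m = (-24 - (-1 + 0))*(256209/956) = (-24 - 1*(-1))*(256209/956) = (-24 + 1)*(256209/956) = -23*256209/956 = -5892807/956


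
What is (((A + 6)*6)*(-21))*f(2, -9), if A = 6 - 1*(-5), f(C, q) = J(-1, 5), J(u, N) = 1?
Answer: -2142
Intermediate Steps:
f(C, q) = 1
A = 11 (A = 6 + 5 = 11)
(((A + 6)*6)*(-21))*f(2, -9) = (((11 + 6)*6)*(-21))*1 = ((17*6)*(-21))*1 = (102*(-21))*1 = -2142*1 = -2142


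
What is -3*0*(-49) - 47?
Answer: -47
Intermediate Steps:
-3*0*(-49) - 47 = 0*(-49) - 47 = 0 - 47 = -47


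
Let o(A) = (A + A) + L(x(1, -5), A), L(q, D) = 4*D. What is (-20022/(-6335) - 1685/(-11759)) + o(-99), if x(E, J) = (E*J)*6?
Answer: -44002886237/74493265 ≈ -590.70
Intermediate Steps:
x(E, J) = 6*E*J
o(A) = 6*A (o(A) = (A + A) + 4*A = 2*A + 4*A = 6*A)
(-20022/(-6335) - 1685/(-11759)) + o(-99) = (-20022/(-6335) - 1685/(-11759)) + 6*(-99) = (-20022*(-1/6335) - 1685*(-1/11759)) - 594 = (20022/6335 + 1685/11759) - 594 = 246113173/74493265 - 594 = -44002886237/74493265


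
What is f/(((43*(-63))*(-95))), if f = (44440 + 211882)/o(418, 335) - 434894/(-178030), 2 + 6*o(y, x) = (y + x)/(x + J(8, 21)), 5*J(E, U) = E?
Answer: 4042125128749/160359187275 ≈ 25.207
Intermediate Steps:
J(E, U) = E/5
o(y, x) = -1/3 + (x + y)/(6*(8/5 + x)) (o(y, x) = -1/3 + ((y + x)/(x + (1/5)*8))/6 = -1/3 + ((x + y)/(x + 8/5))/6 = -1/3 + ((x + y)/(8/5 + x))/6 = -1/3 + (x + y)/(6*(8/5 + x)))
f = 4042125128749/623105 (f = (44440 + 211882)/(((-16 - 5*335 + 5*418)/(6*(8 + 5*335)))) - 434894/(-178030) = 256322/(((-16 - 1675 + 2090)/(6*(8 + 1675)))) - 434894*(-1/178030) = 256322/(((1/6)*399/1683)) + 217447/89015 = 256322/(((1/6)*(1/1683)*399)) + 217447/89015 = 256322/(133/3366) + 217447/89015 = 256322*(3366/133) + 217447/89015 = 862779852/133 + 217447/89015 = 4042125128749/623105 ≈ 6.4871e+6)
f/(((43*(-63))*(-95))) = 4042125128749/(623105*(((43*(-63))*(-95)))) = 4042125128749/(623105*((-2709*(-95)))) = (4042125128749/623105)/257355 = (4042125128749/623105)*(1/257355) = 4042125128749/160359187275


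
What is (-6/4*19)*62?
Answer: -1767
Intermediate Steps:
(-6/4*19)*62 = (-6*1/4*19)*62 = -3/2*19*62 = -57/2*62 = -1767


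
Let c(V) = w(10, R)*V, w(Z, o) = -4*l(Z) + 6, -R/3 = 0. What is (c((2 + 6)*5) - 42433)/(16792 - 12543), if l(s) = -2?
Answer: -41873/4249 ≈ -9.8548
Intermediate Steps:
R = 0 (R = -3*0 = 0)
w(Z, o) = 14 (w(Z, o) = -4*(-2) + 6 = 8 + 6 = 14)
c(V) = 14*V
(c((2 + 6)*5) - 42433)/(16792 - 12543) = (14*((2 + 6)*5) - 42433)/(16792 - 12543) = (14*(8*5) - 42433)/4249 = (14*40 - 42433)*(1/4249) = (560 - 42433)*(1/4249) = -41873*1/4249 = -41873/4249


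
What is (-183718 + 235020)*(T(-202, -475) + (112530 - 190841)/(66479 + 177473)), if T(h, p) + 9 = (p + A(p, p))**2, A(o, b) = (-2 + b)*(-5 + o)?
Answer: 326681146824832638971/121976 ≈ 2.6782e+15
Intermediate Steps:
A(o, b) = (-5 + o)*(-2 + b)
T(h, p) = -9 + (10 + p**2 - 6*p)**2 (T(h, p) = -9 + (p + (10 - 5*p - 2*p + p*p))**2 = -9 + (p + (10 - 5*p - 2*p + p**2))**2 = -9 + (p + (10 + p**2 - 7*p))**2 = -9 + (10 + p**2 - 6*p)**2)
(-183718 + 235020)*(T(-202, -475) + (112530 - 190841)/(66479 + 177473)) = (-183718 + 235020)*((-9 + (10 + (-475)**2 - 6*(-475))**2) + (112530 - 190841)/(66479 + 177473)) = 51302*((-9 + (10 + 225625 + 2850)**2) - 78311/243952) = 51302*((-9 + 228485**2) - 78311*1/243952) = 51302*((-9 + 52205395225) - 78311/243952) = 51302*(52205395216 - 78311/243952) = 51302*(12735610573655321/243952) = 326681146824832638971/121976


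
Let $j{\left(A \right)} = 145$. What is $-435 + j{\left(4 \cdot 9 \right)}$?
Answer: $-290$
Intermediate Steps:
$-435 + j{\left(4 \cdot 9 \right)} = -435 + 145 = -290$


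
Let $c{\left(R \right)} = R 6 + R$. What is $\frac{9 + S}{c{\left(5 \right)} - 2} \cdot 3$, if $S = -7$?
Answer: $\frac{2}{11} \approx 0.18182$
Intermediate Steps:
$c{\left(R \right)} = 7 R$ ($c{\left(R \right)} = 6 R + R = 7 R$)
$\frac{9 + S}{c{\left(5 \right)} - 2} \cdot 3 = \frac{9 - 7}{7 \cdot 5 - 2} \cdot 3 = \frac{2}{35 - 2} \cdot 3 = \frac{2}{33} \cdot 3 = \frac{2}{11}$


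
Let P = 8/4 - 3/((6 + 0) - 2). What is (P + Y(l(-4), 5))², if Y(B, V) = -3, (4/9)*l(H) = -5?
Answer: 49/16 ≈ 3.0625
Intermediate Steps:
l(H) = -45/4 (l(H) = (9/4)*(-5) = -45/4)
P = 5/4 (P = 8*(¼) - 3/(6 - 2) = 2 - 3/4 = 2 - 3*¼ = 2 - ¾ = 5/4 ≈ 1.2500)
(P + Y(l(-4), 5))² = (5/4 - 3)² = (-7/4)² = 49/16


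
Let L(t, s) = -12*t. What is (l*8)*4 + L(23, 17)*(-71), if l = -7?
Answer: 19372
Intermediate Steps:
(l*8)*4 + L(23, 17)*(-71) = -7*8*4 - 12*23*(-71) = -56*4 - 276*(-71) = -224 + 19596 = 19372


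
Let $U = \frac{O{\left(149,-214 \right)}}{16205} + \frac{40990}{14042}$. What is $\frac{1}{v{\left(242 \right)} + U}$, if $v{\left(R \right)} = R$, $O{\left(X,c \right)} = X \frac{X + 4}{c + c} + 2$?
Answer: $\frac{6956547220}{1703769276317} \approx 0.004083$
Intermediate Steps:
$O{\left(X,c \right)} = 2 + \frac{X \left(4 + X\right)}{2 c}$ ($O{\left(X,c \right)} = X \frac{4 + X}{2 c} + 2 = \frac{X \left(4 + X\right)}{2 c} + 2 = 2 + \frac{X \left(4 + X\right)}{2 c}$)
$U = \frac{20284849077}{6956547220}$ ($U = \frac{\frac{1}{2} \frac{1}{-214} \left(149^{2} + 4 \cdot 149 + 4 \left(-214\right)\right)}{16205} + \frac{40990}{14042} = \frac{1}{2} \left(- \frac{1}{214}\right) \left(22201 + 596 - 856\right) \frac{1}{16205} + 40990 \cdot \frac{1}{14042} = \frac{1}{2} \left(- \frac{1}{214}\right) 21941 \cdot \frac{1}{16205} + \frac{20495}{7021} = \left(- \frac{21941}{428}\right) \frac{1}{16205} + \frac{20495}{7021} = - \frac{21941}{6935740} + \frac{20495}{7021} = \frac{20284849077}{6956547220} \approx 2.9159$)
$\frac{1}{v{\left(242 \right)} + U} = \frac{1}{242 + \frac{20284849077}{6956547220}} = \frac{1}{\frac{1703769276317}{6956547220}} = \frac{6956547220}{1703769276317}$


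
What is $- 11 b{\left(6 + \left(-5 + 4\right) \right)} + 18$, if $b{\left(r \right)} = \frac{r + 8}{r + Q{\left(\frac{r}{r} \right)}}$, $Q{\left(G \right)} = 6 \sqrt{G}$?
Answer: $5$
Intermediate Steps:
$b{\left(r \right)} = \frac{8 + r}{6 + r}$ ($b{\left(r \right)} = \frac{r + 8}{r + 6 \sqrt{\frac{r}{r}}} = \frac{8 + r}{r + 6 \sqrt{1}} = \frac{8 + r}{r + 6 \cdot 1} = \frac{8 + r}{r + 6} = \frac{8 + r}{6 + r}$)
$- 11 b{\left(6 + \left(-5 + 4\right) \right)} + 18 = - 11 \frac{8 + \left(6 + \left(-5 + 4\right)\right)}{6 + \left(6 + \left(-5 + 4\right)\right)} + 18 = - 11 \frac{8 + \left(6 - 1\right)}{6 + \left(6 - 1\right)} + 18 = - 11 \frac{8 + 5}{6 + 5} + 18 = - 11 \cdot \frac{1}{11} \cdot 13 + 18 = \left(-11\right) \frac{13}{11} + 18 = -13 + 18 = 5$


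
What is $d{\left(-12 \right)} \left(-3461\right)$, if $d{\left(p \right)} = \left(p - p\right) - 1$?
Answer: $3461$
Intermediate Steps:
$d{\left(p \right)} = -1$ ($d{\left(p \right)} = 0 - 1 = -1$)
$d{\left(-12 \right)} \left(-3461\right) = \left(-1\right) \left(-3461\right) = 3461$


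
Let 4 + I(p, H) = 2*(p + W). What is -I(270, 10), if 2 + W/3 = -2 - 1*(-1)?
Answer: -518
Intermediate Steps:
W = -9 (W = -6 + 3*(-2 - 1*(-1)) = -6 + 3*(-2 + 1) = -6 + 3*(-1) = -6 - 3 = -9)
I(p, H) = -22 + 2*p (I(p, H) = -4 + 2*(p - 9) = -4 + 2*(-9 + p) = -4 + (-18 + 2*p) = -22 + 2*p)
-I(270, 10) = -(-22 + 2*270) = -(-22 + 540) = -1*518 = -518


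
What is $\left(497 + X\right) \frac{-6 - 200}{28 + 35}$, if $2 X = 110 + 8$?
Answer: $- \frac{114536}{63} \approx -1818.0$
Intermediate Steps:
$X = 59$ ($X = \frac{110 + 8}{2} = \frac{1}{2} \cdot 118 = 59$)
$\left(497 + X\right) \frac{-6 - 200}{28 + 35} = \left(497 + 59\right) \frac{-6 - 200}{28 + 35} = 556 \left(- \frac{206}{63}\right) = - \frac{114536}{63}$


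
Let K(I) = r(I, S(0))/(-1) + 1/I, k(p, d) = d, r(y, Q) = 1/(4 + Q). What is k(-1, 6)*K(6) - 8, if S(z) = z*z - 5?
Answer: -1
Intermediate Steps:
S(z) = -5 + z**2 (S(z) = z**2 - 5 = -5 + z**2)
K(I) = 1 + 1/I (K(I) = 1/((4 + (-5 + 0**2))*(-1)) + 1/I = -1/(4 + (-5 + 0)) + 1/I = -1/(4 - 5) + 1/I = -1/(-1) + 1/I = -1*(-1) + 1/I = 1 + 1/I)
k(-1, 6)*K(6) - 8 = 6*((1 + 6)/6) - 8 = 6*((1/6)*7) - 8 = 6*(7/6) - 8 = 7 - 8 = -1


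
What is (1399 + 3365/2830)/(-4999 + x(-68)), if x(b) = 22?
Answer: -264169/938994 ≈ -0.28133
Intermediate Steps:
(1399 + 3365/2830)/(-4999 + x(-68)) = (1399 + 3365/2830)/(-4999 + 22) = (1399 + 3365*(1/2830))/(-4977) = (1399 + 673/566)*(-1/4977) = (792507/566)*(-1/4977) = -264169/938994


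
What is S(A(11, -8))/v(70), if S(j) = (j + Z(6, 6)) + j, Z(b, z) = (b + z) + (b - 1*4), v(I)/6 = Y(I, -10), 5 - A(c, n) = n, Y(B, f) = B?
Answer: 2/21 ≈ 0.095238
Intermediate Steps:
A(c, n) = 5 - n
v(I) = 6*I
Z(b, z) = -4 + z + 2*b (Z(b, z) = (b + z) + (b - 4) = (b + z) + (-4 + b) = -4 + z + 2*b)
S(j) = 14 + 2*j (S(j) = (j + (-4 + 6 + 2*6)) + j = (j + (-4 + 6 + 12)) + j = (j + 14) + j = (14 + j) + j = 14 + 2*j)
S(A(11, -8))/v(70) = (14 + 2*(5 - 1*(-8)))/((6*70)) = (14 + 2*(5 + 8))/420 = (14 + 2*13)*(1/420) = (14 + 26)*(1/420) = 40*(1/420) = 2/21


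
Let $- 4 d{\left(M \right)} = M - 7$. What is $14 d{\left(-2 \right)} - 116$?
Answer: $- \frac{169}{2} \approx -84.5$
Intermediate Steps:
$d{\left(M \right)} = \frac{7}{4} - \frac{M}{4}$ ($d{\left(M \right)} = - \frac{M - 7}{4} = - \frac{-7 + M}{4} = \frac{7}{4} - \frac{M}{4}$)
$14 d{\left(-2 \right)} - 116 = 14 \left(\frac{7}{4} - - \frac{1}{2}\right) - 116 = 14 \left(\frac{7}{4} + \frac{1}{2}\right) - 116 = 14 \cdot \frac{9}{4} - 116 = \frac{63}{2} - 116 = - \frac{169}{2}$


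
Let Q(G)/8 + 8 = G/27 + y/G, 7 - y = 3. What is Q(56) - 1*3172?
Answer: -608360/189 ≈ -3218.8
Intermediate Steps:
y = 4 (y = 7 - 1*3 = 7 - 3 = 4)
Q(G) = -64 + 32/G + 8*G/27 (Q(G) = -64 + 8*(G/27 + 4/G) = -64 + 8*(4/G + G/27) = -64 + (32/G + 8*G/27) = -64 + 32/G + 8*G/27)
Q(56) - 1*3172 = (-64 + 32/56 + (8/27)*56) - 1*3172 = (-64 + 32*(1/56) + 448/27) - 3172 = (-64 + 4/7 + 448/27) - 3172 = -8852/189 - 3172 = -608360/189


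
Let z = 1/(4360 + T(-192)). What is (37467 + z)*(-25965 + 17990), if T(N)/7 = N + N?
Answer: -45417498125/152 ≈ -2.9880e+8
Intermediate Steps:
T(N) = 14*N (T(N) = 7*(N + N) = 7*(2*N) = 14*N)
z = 1/1672 (z = 1/(4360 + 14*(-192)) = 1/(4360 - 2688) = 1/1672 ≈ 0.00059809)
(37467 + z)*(-25965 + 17990) = (37467 + 1/1672)*(-25965 + 17990) = (62644825/1672)*(-7975) = -45417498125/152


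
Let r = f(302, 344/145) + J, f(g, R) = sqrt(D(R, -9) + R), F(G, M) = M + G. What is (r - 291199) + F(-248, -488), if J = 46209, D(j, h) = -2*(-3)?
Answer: -245726 + sqrt(176030)/145 ≈ -2.4572e+5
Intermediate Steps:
D(j, h) = 6
F(G, M) = G + M
f(g, R) = sqrt(6 + R)
r = 46209 + sqrt(176030)/145 (r = sqrt(6 + 344/145) + 46209 = sqrt(1214/145) + 46209 = sqrt(176030)/145 + 46209 = 46209 + sqrt(176030)/145 ≈ 46212.)
(r - 291199) + F(-248, -488) = ((46209 + sqrt(176030)/145) - 291199) + (-248 - 488) = (-244990 + sqrt(176030)/145) - 736 = -245726 + sqrt(176030)/145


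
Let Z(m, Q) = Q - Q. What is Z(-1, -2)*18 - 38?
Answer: -38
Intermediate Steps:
Z(m, Q) = 0
Z(-1, -2)*18 - 38 = 0*18 - 38 = 0 - 38 = -38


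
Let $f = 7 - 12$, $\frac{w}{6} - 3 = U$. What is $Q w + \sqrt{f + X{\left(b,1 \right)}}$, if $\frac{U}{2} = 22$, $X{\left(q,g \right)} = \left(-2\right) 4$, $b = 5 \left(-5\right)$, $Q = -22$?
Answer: $-6204 + i \sqrt{13} \approx -6204.0 + 3.6056 i$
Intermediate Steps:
$b = -25$
$X{\left(q,g \right)} = -8$
$U = 44$ ($U = 2 \cdot 22 = 44$)
$w = 282$ ($w = 18 + 6 \cdot 44 = 18 + 264 = 282$)
$f = -5$
$Q w + \sqrt{f + X{\left(b,1 \right)}} = \left(-22\right) 282 + \sqrt{-5 - 8} = -6204 + \sqrt{-13} = -6204 + i \sqrt{13}$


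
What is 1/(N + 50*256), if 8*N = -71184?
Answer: 1/3902 ≈ 0.00025628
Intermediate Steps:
N = -8898 (N = (⅛)*(-71184) = -8898)
1/(N + 50*256) = 1/(-8898 + 50*256) = 1/(-8898 + 12800) = 1/3902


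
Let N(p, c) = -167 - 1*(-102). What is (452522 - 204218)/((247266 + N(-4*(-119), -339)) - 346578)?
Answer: -248304/99377 ≈ -2.4986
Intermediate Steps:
N(p, c) = -65 (N(p, c) = -167 + 102 = -65)
(452522 - 204218)/((247266 + N(-4*(-119), -339)) - 346578) = (452522 - 204218)/((247266 - 65) - 346578) = 248304/(247201 - 346578) = 248304/(-99377) = 248304*(-1/99377) = -248304/99377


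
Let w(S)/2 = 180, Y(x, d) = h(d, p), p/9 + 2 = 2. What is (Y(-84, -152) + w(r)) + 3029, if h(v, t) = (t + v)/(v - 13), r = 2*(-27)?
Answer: 559337/165 ≈ 3389.9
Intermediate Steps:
p = 0 (p = -18 + 9*2 = -18 + 18 = 0)
r = -54
h(v, t) = (t + v)/(-13 + v)
Y(x, d) = d/(-13 + d) (Y(x, d) = (0 + d)/(-13 + d) = d/(-13 + d))
w(S) = 360 (w(S) = 2*180 = 360)
(Y(-84, -152) + w(r)) + 3029 = (-152/(-13 - 152) + 360) + 3029 = (-152/(-165) + 360) + 3029 = (-152*(-1/165) + 360) + 3029 = (152/165 + 360) + 3029 = 59552/165 + 3029 = 559337/165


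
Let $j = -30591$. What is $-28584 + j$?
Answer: $-59175$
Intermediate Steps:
$-28584 + j = -28584 - 30591 = -59175$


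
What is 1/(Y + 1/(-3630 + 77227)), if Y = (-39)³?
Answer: -73597/4365700442 ≈ -1.6858e-5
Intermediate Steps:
Y = -59319
1/(Y + 1/(-3630 + 77227)) = 1/(-59319 + 1/(-3630 + 77227)) = 1/(-59319 + 1/73597) = 1/(-4365700442/73597) = -73597/4365700442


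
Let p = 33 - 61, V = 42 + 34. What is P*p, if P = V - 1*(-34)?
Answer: -3080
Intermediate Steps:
V = 76
P = 110 (P = 76 - 1*(-34) = 76 + 34 = 110)
p = -28
P*p = 110*(-28) = -3080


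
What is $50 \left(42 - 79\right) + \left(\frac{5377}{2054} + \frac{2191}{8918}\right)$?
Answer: $- \frac{92953450}{50323} \approx -1847.1$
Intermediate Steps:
$50 \left(42 - 79\right) + \left(\frac{5377}{2054} + \frac{2191}{8918}\right) = 50 \left(-37\right) + \left(5377 \cdot \frac{1}{2054} + 2191 \cdot \frac{1}{8918}\right) = -1850 + \left(\frac{5377}{2054} + \frac{313}{1274}\right) = -1850 + \frac{144100}{50323} = - \frac{92953450}{50323}$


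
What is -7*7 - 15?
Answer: -64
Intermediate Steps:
-7*7 - 15 = -49 - 15 = -64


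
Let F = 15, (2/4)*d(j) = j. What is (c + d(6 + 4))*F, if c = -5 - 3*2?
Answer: 135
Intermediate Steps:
d(j) = 2*j
c = -11 (c = -5 - 6 = -11)
(c + d(6 + 4))*F = (-11 + 2*(6 + 4))*15 = (-11 + 2*10)*15 = (-11 + 20)*15 = 9*15 = 135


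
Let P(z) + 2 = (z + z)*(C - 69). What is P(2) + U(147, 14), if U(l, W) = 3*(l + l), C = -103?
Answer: 192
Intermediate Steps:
U(l, W) = 6*l (U(l, W) = 3*(2*l) = 6*l)
P(z) = -2 - 344*z (P(z) = -2 + (z + z)*(-103 - 69) = -2 + (2*z)*(-172) = -2 - 344*z)
P(2) + U(147, 14) = (-2 - 344*2) + 6*147 = (-2 - 688) + 882 = -690 + 882 = 192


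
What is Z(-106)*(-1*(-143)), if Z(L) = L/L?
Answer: 143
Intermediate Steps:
Z(L) = 1
Z(-106)*(-1*(-143)) = 1*(-1*(-143)) = 1*143 = 143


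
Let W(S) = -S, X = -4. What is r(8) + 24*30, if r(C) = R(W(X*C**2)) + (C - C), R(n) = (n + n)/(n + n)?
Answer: 721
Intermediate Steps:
R(n) = 1 (R(n) = (2*n)/((2*n)) = (2*n)*(1/(2*n)) = 1)
r(C) = 1 (r(C) = 1 + (C - C) = 1 + 0 = 1)
r(8) + 24*30 = 1 + 24*30 = 1 + 720 = 721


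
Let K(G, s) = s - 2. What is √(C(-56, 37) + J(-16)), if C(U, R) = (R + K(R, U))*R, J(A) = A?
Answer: I*√793 ≈ 28.16*I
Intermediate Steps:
K(G, s) = -2 + s
C(U, R) = R*(-2 + R + U) (C(U, R) = (R + (-2 + U))*R = (-2 + R + U)*R = R*(-2 + R + U))
√(C(-56, 37) + J(-16)) = √(37*(-2 + 37 - 56) - 16) = √(37*(-21) - 16) = √(-777 - 16) = √(-793) = I*√793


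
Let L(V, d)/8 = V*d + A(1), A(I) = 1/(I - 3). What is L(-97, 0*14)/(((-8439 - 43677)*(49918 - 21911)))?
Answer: 1/364903203 ≈ 2.7405e-9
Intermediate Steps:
A(I) = 1/(-3 + I)
L(V, d) = -4 + 8*V*d (L(V, d) = 8*(V*d + 1/(-3 + 1)) = 8*(V*d + 1/(-2)) = 8*(V*d - ½) = 8*(-½ + V*d) = -4 + 8*V*d)
L(-97, 0*14)/(((-8439 - 43677)*(49918 - 21911))) = (-4 + 8*(-97)*(0*14))/(((-8439 - 43677)*(49918 - 21911))) = (-4 + 8*(-97)*0)/((-52116*28007)) = (-4 + 0)/(-1459612812) = -4*(-1/1459612812) = 1/364903203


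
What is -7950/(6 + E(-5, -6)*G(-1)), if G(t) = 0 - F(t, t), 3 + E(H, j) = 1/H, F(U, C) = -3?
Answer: 6625/3 ≈ 2208.3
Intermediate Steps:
E(H, j) = -3 + 1/H
G(t) = 3 (G(t) = 0 - 1*(-3) = 0 + 3 = 3)
-7950/(6 + E(-5, -6)*G(-1)) = -7950/(6 + (-3 + 1/(-5))*3) = -7950/(6 + (-3 - ⅕)*3) = -7950/(6 - 16/5*3) = -7950/(6 - 48/5) = -7950/(-18/5) = -7950*(-5/18) = 6625/3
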